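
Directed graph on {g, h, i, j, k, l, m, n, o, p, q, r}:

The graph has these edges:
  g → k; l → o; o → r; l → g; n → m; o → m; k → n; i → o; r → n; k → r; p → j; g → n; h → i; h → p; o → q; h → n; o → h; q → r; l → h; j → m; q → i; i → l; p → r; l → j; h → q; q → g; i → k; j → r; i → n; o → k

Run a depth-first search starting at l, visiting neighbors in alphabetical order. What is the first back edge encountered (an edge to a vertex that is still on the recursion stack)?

i→l

DFS from l (visiting neighbors in alphabetical order); mark gray on enter, black on exit:
l gray
  g gray
    k gray
      n gray
        m gray
        m black
      n black
      r gray
        r→n: n black — skip
      r black
    k black
    g→n: n black — skip
  g black
  h gray
    i gray
      i→k: k black — skip
      i→l: l is gray → back edge
First back edge: i → l.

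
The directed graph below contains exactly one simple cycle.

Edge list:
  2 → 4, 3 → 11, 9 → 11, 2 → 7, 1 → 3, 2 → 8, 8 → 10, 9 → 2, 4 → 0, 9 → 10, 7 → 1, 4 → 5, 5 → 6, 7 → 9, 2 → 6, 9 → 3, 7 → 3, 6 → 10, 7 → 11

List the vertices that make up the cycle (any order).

DFS with gray/black marking from 2:
2 gray
  7 gray
    11 gray
    11 black
    1 gray
      3 gray
        3→11: 11 black — skip
      3 black
    1 black
    9 gray
      9→11: 11 black — skip
      10 gray
      10 black
      9→3: 3 black — skip
      9→2: 2 is gray → back edge
Back edge closes the cycle 2 → 7 → 9 → 2; its vertices are {2, 7, 9}.

2, 7, 9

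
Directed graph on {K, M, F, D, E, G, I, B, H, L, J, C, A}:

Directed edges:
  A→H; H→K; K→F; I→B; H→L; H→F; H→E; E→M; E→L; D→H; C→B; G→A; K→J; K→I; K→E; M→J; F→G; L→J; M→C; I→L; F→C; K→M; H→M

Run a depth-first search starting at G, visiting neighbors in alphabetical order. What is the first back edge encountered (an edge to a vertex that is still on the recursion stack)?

F→G

DFS from G (visiting neighbors in alphabetical order); mark gray on enter, black on exit:
G gray
  A gray
    H gray
      E gray
        L gray
          J gray
          J black
        L black
        M gray
          C gray
            B gray
            B black
          C black
          M→J: J black — skip
        M black
      E black
      F gray
        F→C: C black — skip
        F→G: G is gray → back edge
First back edge: F → G.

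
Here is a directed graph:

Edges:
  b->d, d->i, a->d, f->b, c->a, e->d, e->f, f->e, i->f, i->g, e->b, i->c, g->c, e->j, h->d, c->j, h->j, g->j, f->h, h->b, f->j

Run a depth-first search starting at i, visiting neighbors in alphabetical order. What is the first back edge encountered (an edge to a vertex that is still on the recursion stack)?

d->i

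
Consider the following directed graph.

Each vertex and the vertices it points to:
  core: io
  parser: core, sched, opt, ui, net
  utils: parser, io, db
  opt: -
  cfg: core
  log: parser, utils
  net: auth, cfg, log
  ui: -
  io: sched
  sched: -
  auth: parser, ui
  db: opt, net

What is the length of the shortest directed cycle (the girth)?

3

For each vertex v, BFS finds the shortest path from v back to v.
The shortest such closed walk is net → auth → parser → net, length 3.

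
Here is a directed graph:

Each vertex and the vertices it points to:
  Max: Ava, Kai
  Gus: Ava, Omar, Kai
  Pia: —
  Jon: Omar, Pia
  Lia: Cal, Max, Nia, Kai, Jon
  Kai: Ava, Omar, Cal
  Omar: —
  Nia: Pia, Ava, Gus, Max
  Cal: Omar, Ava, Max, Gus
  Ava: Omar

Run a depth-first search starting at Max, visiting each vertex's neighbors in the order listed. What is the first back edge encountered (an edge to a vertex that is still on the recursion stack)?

DFS from Max (visiting each vertex's neighbors in the order listed); mark gray on enter, black on exit:
Max gray
  Ava gray
    Omar gray
    Omar black
  Ava black
  Kai gray
    Kai→Ava: Ava black — skip
    Kai→Omar: Omar black — skip
    Cal gray
      Cal→Omar: Omar black — skip
      Cal→Ava: Ava black — skip
      Cal→Max: Max is gray → back edge
First back edge: Cal → Max.

Cal->Max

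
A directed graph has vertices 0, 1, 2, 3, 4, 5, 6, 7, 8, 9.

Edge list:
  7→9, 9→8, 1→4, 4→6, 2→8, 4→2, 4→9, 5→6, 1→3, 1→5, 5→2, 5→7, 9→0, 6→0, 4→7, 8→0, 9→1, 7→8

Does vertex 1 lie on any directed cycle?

Yes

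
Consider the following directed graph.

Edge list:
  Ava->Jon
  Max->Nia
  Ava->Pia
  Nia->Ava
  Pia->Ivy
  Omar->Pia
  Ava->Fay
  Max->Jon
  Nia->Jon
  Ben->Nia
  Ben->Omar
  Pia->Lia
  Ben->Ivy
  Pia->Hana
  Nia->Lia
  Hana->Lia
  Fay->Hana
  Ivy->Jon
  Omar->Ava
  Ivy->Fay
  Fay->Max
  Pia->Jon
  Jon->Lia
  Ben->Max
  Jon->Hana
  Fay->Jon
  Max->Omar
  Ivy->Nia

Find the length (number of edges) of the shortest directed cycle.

For each vertex v, BFS finds the shortest path from v back to v.
The shortest such closed walk is Ivy → Nia → Ava → Pia → Ivy, length 4.

4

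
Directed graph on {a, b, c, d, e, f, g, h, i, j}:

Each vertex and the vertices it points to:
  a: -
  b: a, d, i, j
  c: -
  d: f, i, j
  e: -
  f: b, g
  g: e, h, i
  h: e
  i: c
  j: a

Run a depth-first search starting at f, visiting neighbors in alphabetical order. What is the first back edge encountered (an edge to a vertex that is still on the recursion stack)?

DFS from f (visiting neighbors in alphabetical order); mark gray on enter, black on exit:
f gray
  b gray
    a gray
    a black
    d gray
      d→f: f is gray → back edge
First back edge: d → f.

d→f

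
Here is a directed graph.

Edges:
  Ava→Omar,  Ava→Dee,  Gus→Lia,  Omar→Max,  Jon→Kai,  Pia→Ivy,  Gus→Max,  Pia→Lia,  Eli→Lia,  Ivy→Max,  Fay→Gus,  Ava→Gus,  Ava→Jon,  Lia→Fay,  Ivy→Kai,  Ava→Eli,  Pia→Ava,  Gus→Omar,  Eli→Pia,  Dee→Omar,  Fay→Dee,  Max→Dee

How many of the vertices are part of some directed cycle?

A vertex is on a directed cycle iff it belongs to a strongly connected component of size ≥ 2 (or has a self-loop).
The vertices on cycles are {Ava, Dee, Eli, Fay, Gus, Lia, Max, Pia, Omar} — 9 in total.

9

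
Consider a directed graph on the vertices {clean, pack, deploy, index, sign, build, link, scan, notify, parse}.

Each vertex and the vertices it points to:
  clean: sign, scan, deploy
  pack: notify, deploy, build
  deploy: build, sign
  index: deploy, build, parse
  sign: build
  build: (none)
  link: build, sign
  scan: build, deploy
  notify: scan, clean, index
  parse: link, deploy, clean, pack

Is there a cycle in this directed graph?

DFS with white/gray/black marking, starting from index:
index gray
  deploy gray
    build gray
    build black
    sign gray
      sign→build: build black — skip
    sign black
  deploy black
  index→build: build black — skip
  parse gray
    link gray
      link→build: build black — skip
      link→sign: sign black — skip
    link black
    parse→deploy: deploy black — skip
    clean gray
      clean→sign: sign black — skip
      scan gray
        scan→build: build black — skip
        scan→deploy: deploy black — skip
      scan black
      clean→deploy: deploy black — skip
    clean black
    pack gray
      notify gray
        notify→scan: scan black — skip
        notify→clean: clean black — skip
        notify→index: index is gray → back edge
Back edge found, so a cycle exists: index → parse → pack → notify → index.

Yes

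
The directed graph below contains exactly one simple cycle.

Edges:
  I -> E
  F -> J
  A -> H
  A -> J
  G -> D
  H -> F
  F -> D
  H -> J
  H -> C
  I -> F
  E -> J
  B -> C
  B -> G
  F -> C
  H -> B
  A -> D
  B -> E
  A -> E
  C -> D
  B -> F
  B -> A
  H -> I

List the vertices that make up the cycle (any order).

A, B, H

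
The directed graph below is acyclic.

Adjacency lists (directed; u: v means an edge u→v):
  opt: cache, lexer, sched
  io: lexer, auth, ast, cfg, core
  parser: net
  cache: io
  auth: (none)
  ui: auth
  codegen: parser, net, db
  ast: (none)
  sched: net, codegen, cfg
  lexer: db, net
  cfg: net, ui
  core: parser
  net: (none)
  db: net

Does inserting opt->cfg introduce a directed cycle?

No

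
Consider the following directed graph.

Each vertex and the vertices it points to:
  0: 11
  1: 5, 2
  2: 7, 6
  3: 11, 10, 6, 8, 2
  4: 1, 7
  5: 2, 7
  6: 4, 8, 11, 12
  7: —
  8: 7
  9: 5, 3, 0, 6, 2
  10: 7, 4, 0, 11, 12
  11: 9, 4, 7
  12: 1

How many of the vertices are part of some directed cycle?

11

A vertex is on a directed cycle iff it belongs to a strongly connected component of size ≥ 2 (or has a self-loop).
The vertices on cycles are {0, 1, 2, 3, 4, 5, 6, 9, 10, 11, 12} — 11 in total.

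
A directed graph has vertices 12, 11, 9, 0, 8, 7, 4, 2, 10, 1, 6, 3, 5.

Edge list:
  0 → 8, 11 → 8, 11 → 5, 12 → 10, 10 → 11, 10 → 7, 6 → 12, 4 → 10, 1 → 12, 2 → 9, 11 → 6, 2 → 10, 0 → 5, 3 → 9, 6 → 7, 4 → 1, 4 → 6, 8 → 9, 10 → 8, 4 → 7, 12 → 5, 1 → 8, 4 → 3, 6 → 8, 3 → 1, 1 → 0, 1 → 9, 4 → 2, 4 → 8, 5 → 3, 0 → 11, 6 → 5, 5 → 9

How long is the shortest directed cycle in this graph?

4

For each vertex v, BFS finds the shortest path from v back to v.
The shortest such closed walk is 6 → 12 → 10 → 11 → 6, length 4.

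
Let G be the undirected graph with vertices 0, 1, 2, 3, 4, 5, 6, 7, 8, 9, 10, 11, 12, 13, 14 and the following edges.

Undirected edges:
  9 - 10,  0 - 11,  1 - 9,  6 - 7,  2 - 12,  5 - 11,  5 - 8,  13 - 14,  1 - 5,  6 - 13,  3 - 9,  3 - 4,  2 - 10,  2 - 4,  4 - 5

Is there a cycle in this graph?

Yes

DFS, tracking each vertex's parent; an edge to a visited non-parent vertex closes a cycle.
Start from 9:
visit 9 (parent –)
  visit 10 (parent 9)
    10–9: parent, skip
    visit 2 (parent 10)
      2–10: parent, skip
      visit 12 (parent 2)
        12–2: parent, skip
      visit 4 (parent 2)
        visit 5 (parent 4)
          5–4: parent, skip
          visit 11 (parent 5)
            11–5: parent, skip
            visit 0 (parent 11)
              0–11: parent, skip
          visit 8 (parent 5)
            8–5: parent, skip
          visit 1 (parent 5)
            1–9: 9 visited and ≠ parent → cycle
Cycle: 9 – 10 – 2 – 4 – 5 – 1 – 9.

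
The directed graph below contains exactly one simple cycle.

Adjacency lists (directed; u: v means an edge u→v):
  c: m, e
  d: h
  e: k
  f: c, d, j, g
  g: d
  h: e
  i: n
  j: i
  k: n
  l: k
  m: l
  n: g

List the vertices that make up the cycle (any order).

d, e, g, h, k, n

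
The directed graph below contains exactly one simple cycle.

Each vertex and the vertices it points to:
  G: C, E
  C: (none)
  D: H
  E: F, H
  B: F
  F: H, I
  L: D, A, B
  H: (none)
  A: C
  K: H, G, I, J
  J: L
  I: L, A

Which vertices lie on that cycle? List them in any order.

DFS with gray/black marking from L:
L gray
  D gray
    H gray
    H black
  D black
  A gray
    C gray
    C black
  A black
  B gray
    F gray
      F→H: H black — skip
      I gray
        I→L: L is gray → back edge
Back edge closes the cycle L → B → F → I → L; its vertices are {B, F, I, L}.

B, F, I, L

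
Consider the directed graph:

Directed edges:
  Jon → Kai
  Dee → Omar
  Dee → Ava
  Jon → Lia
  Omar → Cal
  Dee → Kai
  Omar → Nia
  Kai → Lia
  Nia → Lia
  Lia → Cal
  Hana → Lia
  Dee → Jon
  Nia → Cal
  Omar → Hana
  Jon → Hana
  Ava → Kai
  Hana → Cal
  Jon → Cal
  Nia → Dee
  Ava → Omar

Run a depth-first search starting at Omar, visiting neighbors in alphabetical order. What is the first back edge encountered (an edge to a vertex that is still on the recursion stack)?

DFS from Omar (visiting neighbors in alphabetical order); mark gray on enter, black on exit:
Omar gray
  Cal gray
  Cal black
  Hana gray
    Hana→Cal: Cal black — skip
    Lia gray
      Lia→Cal: Cal black — skip
    Lia black
  Hana black
  Nia gray
    Nia→Cal: Cal black — skip
    Dee gray
      Ava gray
        Kai gray
          Kai→Lia: Lia black — skip
        Kai black
        Ava→Omar: Omar is gray → back edge
First back edge: Ava → Omar.

Ava→Omar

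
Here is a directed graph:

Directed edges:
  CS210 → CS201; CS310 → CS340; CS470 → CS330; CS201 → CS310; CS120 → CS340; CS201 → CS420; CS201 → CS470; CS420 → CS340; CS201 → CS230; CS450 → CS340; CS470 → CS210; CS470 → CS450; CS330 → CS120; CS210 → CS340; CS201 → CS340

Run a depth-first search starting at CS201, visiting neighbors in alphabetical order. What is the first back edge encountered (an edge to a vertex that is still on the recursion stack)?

DFS from CS201 (visiting neighbors in alphabetical order); mark gray on enter, black on exit:
CS201 gray
  CS230 gray
  CS230 black
  CS310 gray
    CS340 gray
    CS340 black
  CS310 black
  CS201→CS340: CS340 black — skip
  CS420 gray
    CS420→CS340: CS340 black — skip
  CS420 black
  CS470 gray
    CS210 gray
      CS210→CS201: CS201 is gray → back edge
First back edge: CS210 → CS201.

CS210->CS201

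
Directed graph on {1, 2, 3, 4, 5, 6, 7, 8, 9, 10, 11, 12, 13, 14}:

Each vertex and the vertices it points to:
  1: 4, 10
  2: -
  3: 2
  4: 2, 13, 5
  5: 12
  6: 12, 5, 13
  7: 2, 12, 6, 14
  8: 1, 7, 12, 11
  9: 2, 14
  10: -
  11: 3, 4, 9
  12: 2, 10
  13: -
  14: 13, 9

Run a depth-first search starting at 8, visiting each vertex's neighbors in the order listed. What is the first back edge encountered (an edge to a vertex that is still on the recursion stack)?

DFS from 8 (visiting each vertex's neighbors in the order listed); mark gray on enter, black on exit:
8 gray
  1 gray
    4 gray
      2 gray
      2 black
      13 gray
      13 black
      5 gray
        12 gray
          12→2: 2 black — skip
          10 gray
          10 black
        12 black
      5 black
    4 black
    1→10: 10 black — skip
  1 black
  7 gray
    7→2: 2 black — skip
    7→12: 12 black — skip
    6 gray
      6→12: 12 black — skip
      6→5: 5 black — skip
      6→13: 13 black — skip
    6 black
    14 gray
      14→13: 13 black — skip
      9 gray
        9→2: 2 black — skip
        9→14: 14 is gray → back edge
First back edge: 9 → 14.

9→14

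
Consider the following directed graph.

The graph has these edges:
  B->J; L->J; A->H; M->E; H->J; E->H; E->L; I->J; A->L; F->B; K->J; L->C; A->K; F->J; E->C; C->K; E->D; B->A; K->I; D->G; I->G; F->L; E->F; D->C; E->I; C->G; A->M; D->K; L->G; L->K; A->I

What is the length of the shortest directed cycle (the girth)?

For each vertex v, BFS finds the shortest path from v back to v.
The shortest such closed walk is A → M → E → F → B → A, length 5.

5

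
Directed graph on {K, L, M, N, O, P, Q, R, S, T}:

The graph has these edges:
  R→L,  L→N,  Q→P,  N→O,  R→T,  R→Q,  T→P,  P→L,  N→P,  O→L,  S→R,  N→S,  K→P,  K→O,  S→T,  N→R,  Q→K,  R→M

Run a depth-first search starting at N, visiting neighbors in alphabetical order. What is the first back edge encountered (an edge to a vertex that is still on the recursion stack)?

DFS from N (visiting neighbors in alphabetical order); mark gray on enter, black on exit:
N gray
  O gray
    L gray
      L→N: N is gray → back edge
First back edge: L → N.

L→N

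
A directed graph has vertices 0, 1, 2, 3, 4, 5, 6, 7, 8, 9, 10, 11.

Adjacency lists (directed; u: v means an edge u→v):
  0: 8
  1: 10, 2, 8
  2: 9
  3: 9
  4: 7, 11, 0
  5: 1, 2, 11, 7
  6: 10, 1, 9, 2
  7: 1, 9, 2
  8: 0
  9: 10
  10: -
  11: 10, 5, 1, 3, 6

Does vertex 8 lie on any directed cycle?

Yes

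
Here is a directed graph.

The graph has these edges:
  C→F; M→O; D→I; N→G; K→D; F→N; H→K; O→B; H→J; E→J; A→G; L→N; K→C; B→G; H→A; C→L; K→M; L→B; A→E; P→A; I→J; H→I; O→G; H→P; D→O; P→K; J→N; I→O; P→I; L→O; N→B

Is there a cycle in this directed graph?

No

DFS with white/gray/black marking, starting from G:
G gray
G black
C gray
  F gray
    N gray
      B gray
        B→G: G black — skip
      B black
      N→G: G black — skip
    N black
  F black
  L gray
    L→B: B black — skip
    L→N: N black — skip
    O gray
      O→B: B black — skip
      O→G: G black — skip
    O black
  L black
C black
P gray
  A gray
    E gray
      J gray
        J→N: N black — skip
      J black
    E black
    A→G: G black — skip
  A black
  I gray
    I→J: J black — skip
    I→O: O black — skip
  I black
  K gray
    D gray
      D→O: O black — skip
      D→I: I black — skip
    D black
    K→C: C black — skip
    M gray
      M→O: O black — skip
    M black
  K black
P black
H gray
  H→J: J black — skip
  H→A: A black — skip
  H→P: P black — skip
  H→K: K black — skip
  H→I: I black — skip
H black
Every edge goes to a white or black vertex — no back edge, so the graph is acyclic.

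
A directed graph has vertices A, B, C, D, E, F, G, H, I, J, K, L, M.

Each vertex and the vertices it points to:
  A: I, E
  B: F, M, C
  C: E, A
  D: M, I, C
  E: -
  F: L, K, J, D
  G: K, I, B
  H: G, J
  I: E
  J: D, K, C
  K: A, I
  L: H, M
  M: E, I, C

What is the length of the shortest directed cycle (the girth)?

For each vertex v, BFS finds the shortest path from v back to v.
The shortest such closed walk is F → L → H → G → B → F, length 5.

5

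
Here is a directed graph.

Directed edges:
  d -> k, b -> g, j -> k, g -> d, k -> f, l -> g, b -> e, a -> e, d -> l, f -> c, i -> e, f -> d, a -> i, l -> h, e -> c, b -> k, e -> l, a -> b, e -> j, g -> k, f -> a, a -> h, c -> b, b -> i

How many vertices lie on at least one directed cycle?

11

A vertex is on a directed cycle iff it belongs to a strongly connected component of size ≥ 2 (or has a self-loop).
The vertices on cycles are {a, b, c, d, e, f, g, i, j, k, l} — 11 in total.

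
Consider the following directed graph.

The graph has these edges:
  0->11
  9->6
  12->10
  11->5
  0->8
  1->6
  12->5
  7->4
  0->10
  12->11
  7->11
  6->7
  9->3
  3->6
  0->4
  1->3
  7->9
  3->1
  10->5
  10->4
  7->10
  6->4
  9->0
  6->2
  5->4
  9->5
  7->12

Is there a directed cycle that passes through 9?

Yes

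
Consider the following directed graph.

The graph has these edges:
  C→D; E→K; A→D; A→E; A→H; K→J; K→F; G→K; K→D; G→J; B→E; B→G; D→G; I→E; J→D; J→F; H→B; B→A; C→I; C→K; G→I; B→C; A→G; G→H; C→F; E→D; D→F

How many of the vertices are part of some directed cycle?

A vertex is on a directed cycle iff it belongs to a strongly connected component of size ≥ 2 (or has a self-loop).
The vertices on cycles are {A, B, C, D, E, G, H, I, J, K} — 10 in total.

10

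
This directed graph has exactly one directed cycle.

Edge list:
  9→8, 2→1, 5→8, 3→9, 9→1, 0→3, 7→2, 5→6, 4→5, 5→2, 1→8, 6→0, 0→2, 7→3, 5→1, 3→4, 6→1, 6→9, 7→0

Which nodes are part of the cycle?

0, 3, 4, 5, 6

DFS with gray/black marking from 3:
3 gray
  9 gray
    8 gray
    8 black
    1 gray
      1→8: 8 black — skip
    1 black
  9 black
  4 gray
    5 gray
      2 gray
        2→1: 1 black — skip
      2 black
      5→1: 1 black — skip
      6 gray
        0 gray
          0→2: 2 black — skip
          0→3: 3 is gray → back edge
Back edge closes the cycle 3 → 4 → 5 → 6 → 0 → 3; its vertices are {0, 3, 4, 5, 6}.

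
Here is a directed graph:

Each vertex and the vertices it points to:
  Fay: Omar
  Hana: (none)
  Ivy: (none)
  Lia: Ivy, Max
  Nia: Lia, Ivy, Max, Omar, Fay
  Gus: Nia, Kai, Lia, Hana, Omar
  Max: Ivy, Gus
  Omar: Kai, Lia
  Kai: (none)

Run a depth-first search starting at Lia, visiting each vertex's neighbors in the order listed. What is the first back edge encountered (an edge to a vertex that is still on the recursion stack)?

DFS from Lia (visiting each vertex's neighbors in the order listed); mark gray on enter, black on exit:
Lia gray
  Ivy gray
  Ivy black
  Max gray
    Max→Ivy: Ivy black — skip
    Gus gray
      Nia gray
        Nia→Lia: Lia is gray → back edge
First back edge: Nia → Lia.

Nia→Lia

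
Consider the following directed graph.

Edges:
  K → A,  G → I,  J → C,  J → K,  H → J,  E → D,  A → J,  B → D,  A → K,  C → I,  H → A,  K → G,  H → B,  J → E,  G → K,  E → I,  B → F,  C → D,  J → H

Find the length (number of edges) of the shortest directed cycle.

2

For each vertex v, BFS finds the shortest path from v back to v.
The shortest such closed walk is H → J → H, length 2.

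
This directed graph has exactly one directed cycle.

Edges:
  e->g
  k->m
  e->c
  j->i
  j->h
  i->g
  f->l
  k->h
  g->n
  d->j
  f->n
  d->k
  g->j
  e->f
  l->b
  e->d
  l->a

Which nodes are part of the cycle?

g, i, j

DFS with gray/black marking from j:
j gray
  h gray
  h black
  i gray
    g gray
      n gray
      n black
      g→j: j is gray → back edge
Back edge closes the cycle j → i → g → j; its vertices are {g, i, j}.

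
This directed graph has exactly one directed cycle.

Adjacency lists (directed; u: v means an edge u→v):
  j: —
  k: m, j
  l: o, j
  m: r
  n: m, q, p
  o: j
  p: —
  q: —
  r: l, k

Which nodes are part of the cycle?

DFS with gray/black marking from m:
m gray
  r gray
    l gray
      o gray
        j gray
        j black
      o black
      l→j: j black — skip
    l black
    k gray
      k→m: m is gray → back edge
Back edge closes the cycle m → r → k → m; its vertices are {k, m, r}.

k, m, r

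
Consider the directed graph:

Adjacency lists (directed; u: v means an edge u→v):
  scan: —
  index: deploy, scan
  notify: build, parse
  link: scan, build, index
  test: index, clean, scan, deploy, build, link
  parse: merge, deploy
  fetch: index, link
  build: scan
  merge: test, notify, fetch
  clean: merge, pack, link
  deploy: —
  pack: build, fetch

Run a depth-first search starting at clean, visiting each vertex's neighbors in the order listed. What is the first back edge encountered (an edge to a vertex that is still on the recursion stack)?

test→clean

DFS from clean (visiting each vertex's neighbors in the order listed); mark gray on enter, black on exit:
clean gray
  merge gray
    test gray
      index gray
        deploy gray
        deploy black
        scan gray
        scan black
      index black
      test→clean: clean is gray → back edge
First back edge: test → clean.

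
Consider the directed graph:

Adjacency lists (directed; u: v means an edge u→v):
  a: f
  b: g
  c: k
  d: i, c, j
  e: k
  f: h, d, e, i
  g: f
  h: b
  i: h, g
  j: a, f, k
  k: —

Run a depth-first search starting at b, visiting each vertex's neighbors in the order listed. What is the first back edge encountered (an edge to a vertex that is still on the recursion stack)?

DFS from b (visiting each vertex's neighbors in the order listed); mark gray on enter, black on exit:
b gray
  g gray
    f gray
      h gray
        h→b: b is gray → back edge
First back edge: h → b.

h->b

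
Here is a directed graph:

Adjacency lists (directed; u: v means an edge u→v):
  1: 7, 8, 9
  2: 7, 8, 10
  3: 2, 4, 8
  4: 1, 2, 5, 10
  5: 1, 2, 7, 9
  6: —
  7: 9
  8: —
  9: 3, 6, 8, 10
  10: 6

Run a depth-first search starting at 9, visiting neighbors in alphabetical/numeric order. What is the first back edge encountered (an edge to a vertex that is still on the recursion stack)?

7->9

DFS from 9 (visiting neighbors in alphabetical/numeric order); mark gray on enter, black on exit:
9 gray
  3 gray
    2 gray
      7 gray
        7→9: 9 is gray → back edge
First back edge: 7 → 9.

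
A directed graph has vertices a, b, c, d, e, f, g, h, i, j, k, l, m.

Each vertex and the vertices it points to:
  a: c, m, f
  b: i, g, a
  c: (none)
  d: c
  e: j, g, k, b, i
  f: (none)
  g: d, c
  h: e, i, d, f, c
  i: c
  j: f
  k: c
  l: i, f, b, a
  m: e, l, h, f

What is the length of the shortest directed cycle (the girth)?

3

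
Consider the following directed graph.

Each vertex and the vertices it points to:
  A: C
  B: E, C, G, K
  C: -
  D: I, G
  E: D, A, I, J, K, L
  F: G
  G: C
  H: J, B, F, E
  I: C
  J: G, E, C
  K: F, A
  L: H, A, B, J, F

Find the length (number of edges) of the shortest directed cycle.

2

For each vertex v, BFS finds the shortest path from v back to v.
The shortest such closed walk is J → E → J, length 2.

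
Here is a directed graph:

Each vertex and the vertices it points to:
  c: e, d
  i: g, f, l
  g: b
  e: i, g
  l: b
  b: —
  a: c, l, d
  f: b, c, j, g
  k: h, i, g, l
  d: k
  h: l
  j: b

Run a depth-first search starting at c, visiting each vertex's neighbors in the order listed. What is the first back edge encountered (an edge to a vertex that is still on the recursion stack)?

f→c

DFS from c (visiting each vertex's neighbors in the order listed); mark gray on enter, black on exit:
c gray
  e gray
    i gray
      g gray
        b gray
        b black
      g black
      f gray
        f→b: b black — skip
        f→c: c is gray → back edge
First back edge: f → c.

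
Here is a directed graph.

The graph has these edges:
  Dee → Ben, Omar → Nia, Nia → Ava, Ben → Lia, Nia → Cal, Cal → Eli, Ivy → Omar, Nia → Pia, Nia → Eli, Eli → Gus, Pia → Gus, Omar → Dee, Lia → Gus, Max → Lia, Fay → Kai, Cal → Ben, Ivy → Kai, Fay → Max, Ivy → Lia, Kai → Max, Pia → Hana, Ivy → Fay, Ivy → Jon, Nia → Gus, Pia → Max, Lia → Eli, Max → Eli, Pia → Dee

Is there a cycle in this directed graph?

No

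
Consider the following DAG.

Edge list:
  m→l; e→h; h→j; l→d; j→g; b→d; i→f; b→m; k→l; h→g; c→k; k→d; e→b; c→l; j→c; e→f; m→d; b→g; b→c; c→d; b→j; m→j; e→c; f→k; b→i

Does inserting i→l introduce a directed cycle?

Adding i→l creates a cycle iff l can already reach i.
Explore from l: no path reaches i. The graph stays acyclic.

No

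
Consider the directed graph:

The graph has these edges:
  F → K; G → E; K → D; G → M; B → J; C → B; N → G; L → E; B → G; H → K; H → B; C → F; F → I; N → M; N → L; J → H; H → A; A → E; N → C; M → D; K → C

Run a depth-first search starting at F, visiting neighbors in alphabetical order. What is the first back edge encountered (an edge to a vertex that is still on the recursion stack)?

H→B

DFS from F (visiting neighbors in alphabetical order); mark gray on enter, black on exit:
F gray
  I gray
  I black
  K gray
    C gray
      B gray
        G gray
          E gray
          E black
          M gray
            D gray
            D black
          M black
        G black
        J gray
          H gray
            A gray
              A→E: E black — skip
            A black
            H→B: B is gray → back edge
First back edge: H → B.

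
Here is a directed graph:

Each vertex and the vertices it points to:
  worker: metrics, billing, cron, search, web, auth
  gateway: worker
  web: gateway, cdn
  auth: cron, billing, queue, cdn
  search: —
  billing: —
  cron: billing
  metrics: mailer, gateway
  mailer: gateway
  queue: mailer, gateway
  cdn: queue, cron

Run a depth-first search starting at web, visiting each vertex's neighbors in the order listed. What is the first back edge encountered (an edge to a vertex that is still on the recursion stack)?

mailer->gateway

DFS from web (visiting each vertex's neighbors in the order listed); mark gray on enter, black on exit:
web gray
  gateway gray
    worker gray
      metrics gray
        mailer gray
          mailer→gateway: gateway is gray → back edge
First back edge: mailer → gateway.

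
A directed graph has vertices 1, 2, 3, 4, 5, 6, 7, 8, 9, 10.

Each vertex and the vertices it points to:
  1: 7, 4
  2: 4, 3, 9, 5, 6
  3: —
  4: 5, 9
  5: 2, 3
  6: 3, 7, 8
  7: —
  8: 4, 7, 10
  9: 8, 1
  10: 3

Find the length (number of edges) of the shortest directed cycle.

2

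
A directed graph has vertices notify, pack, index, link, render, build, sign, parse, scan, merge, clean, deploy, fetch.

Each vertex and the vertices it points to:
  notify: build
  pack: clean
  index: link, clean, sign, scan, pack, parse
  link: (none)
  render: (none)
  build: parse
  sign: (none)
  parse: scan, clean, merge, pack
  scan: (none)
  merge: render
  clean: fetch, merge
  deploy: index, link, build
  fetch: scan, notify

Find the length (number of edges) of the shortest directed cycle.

5

For each vertex v, BFS finds the shortest path from v back to v.
The shortest such closed walk is parse → clean → fetch → notify → build → parse, length 5.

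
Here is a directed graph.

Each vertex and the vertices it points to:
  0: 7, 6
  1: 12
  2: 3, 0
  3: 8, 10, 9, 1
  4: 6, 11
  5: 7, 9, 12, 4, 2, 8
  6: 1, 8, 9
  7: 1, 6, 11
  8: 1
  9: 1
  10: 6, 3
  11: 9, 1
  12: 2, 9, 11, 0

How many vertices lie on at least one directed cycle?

11

A vertex is on a directed cycle iff it belongs to a strongly connected component of size ≥ 2 (or has a self-loop).
The vertices on cycles are {0, 1, 2, 3, 6, 7, 8, 9, 10, 11, 12} — 11 in total.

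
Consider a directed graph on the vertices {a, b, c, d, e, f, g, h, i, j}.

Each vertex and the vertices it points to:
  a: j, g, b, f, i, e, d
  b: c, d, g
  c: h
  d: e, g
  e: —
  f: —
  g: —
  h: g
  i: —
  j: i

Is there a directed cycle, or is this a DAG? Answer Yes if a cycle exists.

No

DFS with white/gray/black marking, starting from g:
g gray
g black
a gray
  j gray
    i gray
    i black
  j black
  a→g: g black — skip
  b gray
    c gray
      h gray
        h→g: g black — skip
      h black
    c black
    d gray
      e gray
      e black
      d→g: g black — skip
    d black
    b→g: g black — skip
  b black
  f gray
  f black
  a→i: i black — skip
  a→e: e black — skip
  a→d: d black — skip
a black
Every edge goes to a white or black vertex — no back edge, so the graph is acyclic.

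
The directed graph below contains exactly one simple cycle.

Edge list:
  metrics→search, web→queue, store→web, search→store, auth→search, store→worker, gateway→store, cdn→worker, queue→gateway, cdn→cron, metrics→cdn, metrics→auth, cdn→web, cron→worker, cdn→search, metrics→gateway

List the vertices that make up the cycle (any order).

web, queue, store, gateway

DFS with gray/black marking from web:
web gray
  queue gray
    gateway gray
      store gray
        worker gray
        worker black
        store→web: web is gray → back edge
Back edge closes the cycle web → queue → gateway → store → web; its vertices are {web, queue, store, gateway}.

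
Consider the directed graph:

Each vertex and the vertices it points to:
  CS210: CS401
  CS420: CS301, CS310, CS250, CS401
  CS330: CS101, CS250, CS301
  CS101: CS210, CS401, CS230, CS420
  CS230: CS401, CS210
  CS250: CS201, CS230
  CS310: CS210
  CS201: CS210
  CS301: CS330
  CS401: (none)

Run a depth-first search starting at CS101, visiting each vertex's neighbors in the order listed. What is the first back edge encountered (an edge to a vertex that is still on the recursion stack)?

CS330→CS101

DFS from CS101 (visiting each vertex's neighbors in the order listed); mark gray on enter, black on exit:
CS101 gray
  CS210 gray
    CS401 gray
    CS401 black
  CS210 black
  CS101→CS401: CS401 black — skip
  CS230 gray
    CS230→CS401: CS401 black — skip
    CS230→CS210: CS210 black — skip
  CS230 black
  CS420 gray
    CS301 gray
      CS330 gray
        CS330→CS101: CS101 is gray → back edge
First back edge: CS330 → CS101.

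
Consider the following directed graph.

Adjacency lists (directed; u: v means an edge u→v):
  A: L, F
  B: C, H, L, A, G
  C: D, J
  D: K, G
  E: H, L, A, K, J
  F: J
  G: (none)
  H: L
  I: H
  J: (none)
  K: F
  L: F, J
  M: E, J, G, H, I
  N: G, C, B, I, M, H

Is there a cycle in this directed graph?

No

DFS with white/gray/black marking, starting from C:
C gray
  D gray
    K gray
      F gray
        J gray
        J black
      F black
    K black
    G gray
    G black
  D black
  C→J: J black — skip
C black
A gray
  L gray
    L→F: F black — skip
    L→J: J black — skip
  L black
  A→F: F black — skip
A black
B gray
  B→C: C black — skip
  H gray
    H→L: L black — skip
  H black
  B→L: L black — skip
  B→A: A black — skip
  B→G: G black — skip
B black
E gray
  E→H: H black — skip
  E→L: L black — skip
  E→A: A black — skip
  E→K: K black — skip
  E→J: J black — skip
E black
I gray
  I→H: H black — skip
I black
M gray
  M→E: E black — skip
  M→J: J black — skip
  M→G: G black — skip
  M→H: H black — skip
  M→I: I black — skip
M black
N gray
  N→G: G black — skip
  N→C: C black — skip
  N→B: B black — skip
  N→I: I black — skip
  N→M: M black — skip
  N→H: H black — skip
N black
Every edge goes to a white or black vertex — no back edge, so the graph is acyclic.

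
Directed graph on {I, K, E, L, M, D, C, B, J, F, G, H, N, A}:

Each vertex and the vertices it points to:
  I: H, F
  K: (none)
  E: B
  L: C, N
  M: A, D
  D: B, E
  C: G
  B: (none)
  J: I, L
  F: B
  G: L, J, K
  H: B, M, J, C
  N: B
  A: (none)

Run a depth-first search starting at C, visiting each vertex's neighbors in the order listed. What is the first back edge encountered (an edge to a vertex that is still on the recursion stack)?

DFS from C (visiting each vertex's neighbors in the order listed); mark gray on enter, black on exit:
C gray
  G gray
    L gray
      L→C: C is gray → back edge
First back edge: L → C.

L->C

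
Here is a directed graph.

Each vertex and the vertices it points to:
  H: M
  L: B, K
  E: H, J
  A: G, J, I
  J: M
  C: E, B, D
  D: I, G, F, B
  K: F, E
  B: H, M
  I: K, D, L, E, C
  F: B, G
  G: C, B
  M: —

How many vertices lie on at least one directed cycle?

7

A vertex is on a directed cycle iff it belongs to a strongly connected component of size ≥ 2 (or has a self-loop).
The vertices on cycles are {C, D, F, G, I, K, L} — 7 in total.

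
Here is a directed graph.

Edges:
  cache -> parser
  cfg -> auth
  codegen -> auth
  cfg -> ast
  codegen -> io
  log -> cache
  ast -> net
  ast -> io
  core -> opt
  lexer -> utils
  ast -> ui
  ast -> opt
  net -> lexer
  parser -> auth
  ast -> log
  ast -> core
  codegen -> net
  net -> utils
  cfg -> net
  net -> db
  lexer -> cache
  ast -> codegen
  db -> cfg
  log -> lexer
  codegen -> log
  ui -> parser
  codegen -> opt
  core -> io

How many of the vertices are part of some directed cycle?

5

A vertex is on a directed cycle iff it belongs to a strongly connected component of size ≥ 2 (or has a self-loop).
The vertices on cycles are {db, ast, cfg, net, codegen} — 5 in total.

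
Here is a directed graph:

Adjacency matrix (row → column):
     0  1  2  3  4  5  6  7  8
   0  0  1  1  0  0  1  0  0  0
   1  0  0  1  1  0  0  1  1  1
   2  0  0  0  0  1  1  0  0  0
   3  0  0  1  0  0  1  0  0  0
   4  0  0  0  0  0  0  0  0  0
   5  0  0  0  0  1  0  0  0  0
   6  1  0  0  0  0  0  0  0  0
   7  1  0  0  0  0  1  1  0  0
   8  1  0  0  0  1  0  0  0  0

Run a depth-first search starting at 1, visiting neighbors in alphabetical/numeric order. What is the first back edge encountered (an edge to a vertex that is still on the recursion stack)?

0→1

DFS from 1 (visiting neighbors in alphabetical/numeric order); mark gray on enter, black on exit:
1 gray
  2 gray
    4 gray
    4 black
    5 gray
      5→4: 4 black — skip
    5 black
  2 black
  3 gray
    3→2: 2 black — skip
    3→5: 5 black — skip
  3 black
  6 gray
    0 gray
      0→1: 1 is gray → back edge
First back edge: 0 → 1.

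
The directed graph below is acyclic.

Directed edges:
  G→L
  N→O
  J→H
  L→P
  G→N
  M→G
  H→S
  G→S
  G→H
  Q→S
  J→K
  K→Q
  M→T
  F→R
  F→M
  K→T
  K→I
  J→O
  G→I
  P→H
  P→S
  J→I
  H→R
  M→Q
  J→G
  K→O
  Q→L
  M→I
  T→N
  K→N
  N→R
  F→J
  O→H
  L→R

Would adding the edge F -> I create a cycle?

No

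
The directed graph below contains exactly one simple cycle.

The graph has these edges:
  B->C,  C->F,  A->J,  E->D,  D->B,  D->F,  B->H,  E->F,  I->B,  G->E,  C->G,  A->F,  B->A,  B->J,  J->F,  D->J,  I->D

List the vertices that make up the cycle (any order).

DFS with gray/black marking from B:
B gray
  J gray
    F gray
    F black
  J black
  A gray
    A→F: F black — skip
    A→J: J black — skip
  A black
  C gray
    G gray
      E gray
        D gray
          D→B: B is gray → back edge
Back edge closes the cycle B → C → G → E → D → B; its vertices are {B, C, D, E, G}.

B, C, D, E, G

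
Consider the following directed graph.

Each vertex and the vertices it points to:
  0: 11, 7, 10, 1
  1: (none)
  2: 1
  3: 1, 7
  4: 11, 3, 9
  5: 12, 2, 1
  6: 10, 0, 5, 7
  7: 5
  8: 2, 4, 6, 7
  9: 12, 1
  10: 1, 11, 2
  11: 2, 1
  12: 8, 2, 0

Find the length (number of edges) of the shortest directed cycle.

For each vertex v, BFS finds the shortest path from v back to v.
The shortest such closed walk is 8 → 7 → 5 → 12 → 8, length 4.

4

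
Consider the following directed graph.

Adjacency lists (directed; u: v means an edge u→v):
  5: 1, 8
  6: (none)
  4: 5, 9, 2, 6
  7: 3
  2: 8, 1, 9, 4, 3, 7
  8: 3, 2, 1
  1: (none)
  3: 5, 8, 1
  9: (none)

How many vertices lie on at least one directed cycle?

A vertex is on a directed cycle iff it belongs to a strongly connected component of size ≥ 2 (or has a self-loop).
The vertices on cycles are {2, 3, 4, 5, 7, 8} — 6 in total.

6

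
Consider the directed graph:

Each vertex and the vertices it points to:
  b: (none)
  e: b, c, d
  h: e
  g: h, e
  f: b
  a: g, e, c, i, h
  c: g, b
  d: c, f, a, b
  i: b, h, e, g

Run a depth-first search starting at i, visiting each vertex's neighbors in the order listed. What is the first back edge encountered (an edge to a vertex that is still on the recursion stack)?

DFS from i (visiting each vertex's neighbors in the order listed); mark gray on enter, black on exit:
i gray
  b gray
  b black
  h gray
    e gray
      e→b: b black — skip
      c gray
        g gray
          g→h: h is gray → back edge
First back edge: g → h.

g→h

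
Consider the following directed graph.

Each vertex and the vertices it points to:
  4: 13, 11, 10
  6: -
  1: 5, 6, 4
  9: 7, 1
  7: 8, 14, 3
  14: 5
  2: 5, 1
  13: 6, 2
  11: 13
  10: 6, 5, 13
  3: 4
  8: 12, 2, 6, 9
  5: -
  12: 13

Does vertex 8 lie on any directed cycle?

Yes

8 is on a cycle iff 8 can reach itself via ≥1 edge.
8 → 9 → 7 → 8 — yes.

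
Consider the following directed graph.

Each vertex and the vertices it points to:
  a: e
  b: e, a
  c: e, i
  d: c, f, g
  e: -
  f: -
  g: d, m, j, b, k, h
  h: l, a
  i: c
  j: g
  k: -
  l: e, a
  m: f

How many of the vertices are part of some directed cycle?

A vertex is on a directed cycle iff it belongs to a strongly connected component of size ≥ 2 (or has a self-loop).
The vertices on cycles are {c, d, g, i, j} — 5 in total.

5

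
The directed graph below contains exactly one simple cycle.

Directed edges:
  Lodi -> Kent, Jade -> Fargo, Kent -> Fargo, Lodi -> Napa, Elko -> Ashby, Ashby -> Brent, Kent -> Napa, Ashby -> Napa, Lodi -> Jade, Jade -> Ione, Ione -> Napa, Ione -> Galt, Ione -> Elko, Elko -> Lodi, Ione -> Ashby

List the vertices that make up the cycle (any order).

DFS with gray/black marking from Ione:
Ione gray
  Galt gray
  Galt black
  Ashby gray
    Napa gray
    Napa black
    Brent gray
    Brent black
  Ashby black
  Elko gray
    Lodi gray
      Kent gray
        Fargo gray
        Fargo black
        Kent→Napa: Napa black — skip
      Kent black
      Jade gray
        Jade→Fargo: Fargo black — skip
        Jade→Ione: Ione is gray → back edge
Back edge closes the cycle Ione → Elko → Lodi → Jade → Ione; its vertices are {Elko, Ione, Jade, Lodi}.

Elko, Ione, Jade, Lodi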